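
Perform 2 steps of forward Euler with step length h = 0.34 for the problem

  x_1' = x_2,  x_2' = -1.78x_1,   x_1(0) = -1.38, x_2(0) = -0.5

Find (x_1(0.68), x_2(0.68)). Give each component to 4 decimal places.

Euler on (x_1,x_2): x_1_{n+1} = x_1_n + h·x_1', x_2_{n+1} = x_2_n + h·x_2'.
0.000000: (-1.380000, -0.500000); f=(-0.500000, 2.456400) → (-1.550000, 0.335176)
0.340000: (-1.550000, 0.335176); f=(0.335176, 2.759000) → (-1.436040, 1.273236)
(x_1(0.68), x_2(0.68)) ≈ (-1.4360, 1.2732)

-1.4360, 1.2732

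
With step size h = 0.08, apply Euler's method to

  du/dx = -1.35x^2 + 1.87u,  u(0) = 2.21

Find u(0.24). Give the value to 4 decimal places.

3.3541

Euler: u_{n+1} = u_n + h·f(x_n, u_n).
x=0.000000, u=2.210000: f=4.132700 → u ← 2.210000 + 0.08·4.132700 = 2.540616
x=0.080000, u=2.540616: f=4.742312 → u ← 2.540616 + 0.08·4.742312 = 2.920001
x=0.160000, u=2.920001: f=5.425842 → u ← 2.920001 + 0.08·5.425842 = 3.354068
u(0.24) ≈ 3.3541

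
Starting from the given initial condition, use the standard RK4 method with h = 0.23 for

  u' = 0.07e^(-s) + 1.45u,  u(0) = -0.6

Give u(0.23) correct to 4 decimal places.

-0.8203

RK4: k1 = f(s_n, u_n); k2 = f(s_n + h/2, u_n + (h/2)·k1); k3 = f(s_n + h/2, u_n + (h/2)·k2); k4 = f(s_n + h, u_n + h·k3); u_{n+1} = u_n + (h/6)·(k1 + 2k2 + 2k3 + k4).
s=0.000000, u=-0.600000:
  k1 = f(0.000000, -0.600000) = -0.800000
  k2 = f(0.115000, -0.692000) = -0.941004
  k3 = f(0.115000, -0.708216) = -0.964517
  k4 = f(0.230000, -0.821839) = -1.136049
  u ← -0.600000 + (0.23/6)·(k1 + 2k2 + 2k3 + k4) = -0.820305
u(0.23) ≈ -0.8203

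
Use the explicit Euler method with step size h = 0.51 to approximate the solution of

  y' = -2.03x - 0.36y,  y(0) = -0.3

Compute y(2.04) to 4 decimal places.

-2.9313

Euler: y_{n+1} = y_n + h·f(x_n, y_n).
x=0.000000, y=-0.300000: f=0.108000 → y ← -0.300000 + 0.51·0.108000 = -0.244920
x=0.510000, y=-0.244920: f=-0.947129 → y ← -0.244920 + 0.51·(-0.947129) = -0.727956
x=1.020000, y=-0.727956: f=-1.808536 → y ← -0.727956 + 0.51·(-1.808536) = -1.650309
x=1.530000, y=-1.650309: f=-2.511789 → y ← -1.650309 + 0.51·(-2.511789) = -2.931321
y(2.04) ≈ -2.9313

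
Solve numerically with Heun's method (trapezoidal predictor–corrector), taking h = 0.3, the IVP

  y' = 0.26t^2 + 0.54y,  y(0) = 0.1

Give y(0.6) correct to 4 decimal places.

0.1603

Heun: k1 = f(t_n, y_n); k2 = f(t_n + h, y_n + h·k1); y_{n+1} = y_n + (h/2)·(k1 + k2).
t=0.000000, y=0.100000:
  k1 = f(0.000000, 0.100000) = 0.054000
  k2 = f(0.300000, 0.116200) = 0.086148
  y ← 0.100000 + (0.3/2)·(0.054000 + 0.086148) = 0.121022
t=0.300000, y=0.121022:
  k1 = f(0.300000, 0.121022) = 0.088752
  k2 = f(0.600000, 0.147648) = 0.173330
  y ← 0.121022 + (0.3/2)·(0.088752 + 0.173330) = 0.160334
y(0.6) ≈ 0.1603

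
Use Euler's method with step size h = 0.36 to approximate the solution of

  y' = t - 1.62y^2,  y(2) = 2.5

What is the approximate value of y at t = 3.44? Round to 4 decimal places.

Euler: y_{n+1} = y_n + h·f(t_n, y_n).
t=2.000000, y=2.500000: f=-8.125000 → y ← 2.500000 + 0.36·(-8.125000) = -0.425000
t=2.360000, y=-0.425000: f=2.067387 → y ← -0.425000 + 0.36·2.067387 = 0.319259
t=2.720000, y=0.319259: f=2.554879 → y ← 0.319259 + 0.36·2.554879 = 1.239016
t=3.080000, y=1.239016: f=0.593040 → y ← 1.239016 + 0.36·0.593040 = 1.452510
y(3.44) ≈ 1.4525

1.4525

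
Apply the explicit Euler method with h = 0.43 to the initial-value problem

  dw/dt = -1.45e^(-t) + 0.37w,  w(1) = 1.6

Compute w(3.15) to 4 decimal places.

2.4565

Euler: w_{n+1} = w_n + h·f(t_n, w_n).
t=1.000000, w=1.600000: f=0.058575 → w ← 1.600000 + 0.43·0.058575 = 1.625187
t=1.430000, w=1.625187: f=0.254321 → w ← 1.625187 + 0.43·0.254321 = 1.734545
t=1.860000, w=1.734545: f=0.416056 → w ← 1.734545 + 0.43·0.416056 = 1.913450
t=2.290000, w=1.913450: f=0.561140 → w ← 1.913450 + 0.43·0.561140 = 2.154740
t=2.720000, w=2.154740: f=0.701735 → w ← 2.154740 + 0.43·0.701735 = 2.456486
w(3.15) ≈ 2.4565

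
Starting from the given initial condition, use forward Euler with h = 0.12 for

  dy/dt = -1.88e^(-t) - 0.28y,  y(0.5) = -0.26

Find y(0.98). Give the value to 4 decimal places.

Euler: y_{n+1} = y_n + h·f(t_n, y_n).
t=0.500000, y=-0.260000: f=-1.067478 → y ← -0.260000 + 0.12·(-1.067478) = -0.388097
t=0.620000, y=-0.388097: f=-0.902668 → y ← -0.388097 + 0.12·(-0.902668) = -0.496418
t=0.740000, y=-0.496418: f=-0.757977 → y ← -0.496418 + 0.12·(-0.757977) = -0.587375
t=0.860000, y=-0.587375: f=-0.631080 → y ← -0.587375 + 0.12·(-0.631080) = -0.663104
y(0.98) ≈ -0.6631

-0.6631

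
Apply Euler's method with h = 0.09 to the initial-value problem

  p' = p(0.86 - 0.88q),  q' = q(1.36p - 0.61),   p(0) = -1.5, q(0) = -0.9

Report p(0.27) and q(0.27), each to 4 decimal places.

-2.1785, -0.3555

Euler on (p,q): p_{n+1} = p_n + h·p', q_{n+1} = q_n + h·q'.
0.000000: (-1.500000, -0.900000); f=(-2.478000, 2.385000) → (-1.723020, -0.685350)
0.090000: (-1.723020, -0.685350); f=(-2.520964, 2.024049) → (-1.949907, -0.503186)
0.180000: (-1.949907, -0.503186); f=(-2.540345, 1.641328) → (-2.178538, -0.355466)
(p(0.27), q(0.27)) ≈ (-2.1785, -0.3555)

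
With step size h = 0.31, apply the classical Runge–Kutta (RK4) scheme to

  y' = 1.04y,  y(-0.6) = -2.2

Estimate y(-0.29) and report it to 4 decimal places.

RK4: k1 = f(s_n, y_n); k2 = f(s_n + h/2, y_n + (h/2)·k1); k3 = f(s_n + h/2, y_n + (h/2)·k2); k4 = f(s_n + h, y_n + h·k3); y_{n+1} = y_n + (h/6)·(k1 + 2k2 + 2k3 + k4).
s=-0.600000, y=-2.200000:
  k1 = f(-0.600000, -2.200000) = -2.288000
  k2 = f(-0.445000, -2.554640) = -2.656826
  k3 = f(-0.445000, -2.611808) = -2.716280
  k4 = f(-0.290000, -3.042047) = -3.163729
  y ← -2.200000 + (0.31/6)·(k1 + 2k2 + 2k3 + k4) = -3.036894
y(-0.29) ≈ -3.0369

-3.0369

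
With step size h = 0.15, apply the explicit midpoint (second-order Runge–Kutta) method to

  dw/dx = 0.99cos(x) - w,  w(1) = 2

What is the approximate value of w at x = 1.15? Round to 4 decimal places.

1.7871

Midpoint: k1 = f(x_n, w_n); k2 = f(x_n + h/2, w_n + (h/2)·k1); w_{n+1} = w_n + h·k2.
x=1.000000, w=2.000000:
  k1 = f(1.000000, 2.000000) = -1.465101
  k2 = f(1.075000, 1.890117) = -1.419143
  w ← 2.000000 + 0.15·(-1.419143) = 1.787129
w(1.15) ≈ 1.7871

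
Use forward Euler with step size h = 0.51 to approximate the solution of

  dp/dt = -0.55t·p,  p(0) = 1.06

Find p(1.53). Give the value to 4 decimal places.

Euler: p_{n+1} = p_n + h·f(t_n, p_n).
t=0.000000, p=1.060000: f=0.000000 → p ← 1.060000 + 0.51·0.000000 = 1.060000
t=0.510000, p=1.060000: f=-0.297330 → p ← 1.060000 + 0.51·(-0.297330) = 0.908362
t=1.020000, p=0.908362: f=-0.509591 → p ← 0.908362 + 0.51·(-0.509591) = 0.648470
p(1.53) ≈ 0.6485

0.6485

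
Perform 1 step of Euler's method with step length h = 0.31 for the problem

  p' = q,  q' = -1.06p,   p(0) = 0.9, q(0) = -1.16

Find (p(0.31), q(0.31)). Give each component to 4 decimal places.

Euler on (p,q): p_{n+1} = p_n + h·p', q_{n+1} = q_n + h·q'.
0.000000: (0.900000, -1.160000); f=(-1.160000, -0.954000) → (0.540400, -1.455740)
(p(0.31), q(0.31)) ≈ (0.5404, -1.4557)

0.5404, -1.4557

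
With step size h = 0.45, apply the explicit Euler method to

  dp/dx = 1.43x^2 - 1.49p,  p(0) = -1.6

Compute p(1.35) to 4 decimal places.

Euler: p_{n+1} = p_n + h·f(x_n, p_n).
x=0.000000, p=-1.600000: f=2.384000 → p ← -1.600000 + 0.45·2.384000 = -0.527200
x=0.450000, p=-0.527200: f=1.075103 → p ← -0.527200 + 0.45·1.075103 = -0.043404
x=0.900000, p=-0.043404: f=1.222971 → p ← -0.043404 + 0.45·1.222971 = 0.506933
p(1.35) ≈ 0.5069

0.5069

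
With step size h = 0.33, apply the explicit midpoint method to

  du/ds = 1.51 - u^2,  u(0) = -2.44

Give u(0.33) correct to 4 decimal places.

-5.2645

Midpoint: k1 = f(s_n, u_n); k2 = f(s_n + h/2, u_n + (h/2)·k1); u_{n+1} = u_n + h·k2.
s=0.000000, u=-2.440000:
  k1 = f(0.000000, -2.440000) = -4.443600
  k2 = f(0.165000, -3.173194) = -8.559160
  u ← -2.440000 + 0.33·(-8.559160) = -5.264523
u(0.33) ≈ -5.2645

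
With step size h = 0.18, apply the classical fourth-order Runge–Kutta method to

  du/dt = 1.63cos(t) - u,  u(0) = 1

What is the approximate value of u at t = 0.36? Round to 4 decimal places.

RK4: k1 = f(t_n, u_n); k2 = f(t_n + h/2, u_n + (h/2)·k1); k3 = f(t_n + h/2, u_n + (h/2)·k2); k4 = f(t_n + h, u_n + h·k3); u_{n+1} = u_n + (h/6)·(k1 + 2k2 + 2k3 + k4).
t=0.000000, u=1.000000:
  k1 = f(0.000000, 1.000000) = 0.630000
  k2 = f(0.090000, 1.056700) = 0.566703
  k3 = f(0.090000, 1.051003) = 0.572400
  k4 = f(0.180000, 1.103032) = 0.500633
  u ← 1.000000 + (0.18/6)·(k1 + 2k2 + 2k3 + k4) = 1.102265
t=0.180000, u=1.102265:
  k1 = f(0.180000, 1.102265) = 0.501400
  k2 = f(0.270000, 1.147391) = 0.423555
  k3 = f(0.270000, 1.140385) = 0.430561
  k4 = f(0.360000, 1.179766) = 0.345746
  u ← 1.102265 + (0.18/6)·(k1 + 2k2 + 2k3 + k4) = 1.178927
u(0.36) ≈ 1.1789

1.1789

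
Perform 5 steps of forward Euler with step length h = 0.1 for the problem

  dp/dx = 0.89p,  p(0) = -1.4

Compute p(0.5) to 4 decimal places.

-2.1442

Euler: p_{n+1} = p_n + h·f(x_n, p_n).
x=0.000000, p=-1.400000: f=-1.246000 → p ← -1.400000 + 0.1·(-1.246000) = -1.524600
x=0.100000, p=-1.524600: f=-1.356894 → p ← -1.524600 + 0.1·(-1.356894) = -1.660289
x=0.200000, p=-1.660289: f=-1.477658 → p ← -1.660289 + 0.1·(-1.477658) = -1.808055
x=0.300000, p=-1.808055: f=-1.609169 → p ← -1.808055 + 0.1·(-1.609169) = -1.968972
x=0.400000, p=-1.968972: f=-1.752385 → p ← -1.968972 + 0.1·(-1.752385) = -2.144211
p(0.5) ≈ -2.1442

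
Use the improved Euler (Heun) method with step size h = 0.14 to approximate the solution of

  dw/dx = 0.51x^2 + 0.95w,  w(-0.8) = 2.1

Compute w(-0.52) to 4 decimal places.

Heun: k1 = f(x_n, w_n); k2 = f(x_n + h, w_n + h·k1); w_{n+1} = w_n + (h/2)·(k1 + k2).
x=-0.800000, w=2.100000:
  k1 = f(-0.800000, 2.100000) = 2.321400
  k2 = f(-0.660000, 2.424996) = 2.525902
  w ← 2.100000 + (0.14/2)·(2.321400 + 2.525902) = 2.439311
x=-0.660000, w=2.439311:
  k1 = f(-0.660000, 2.439311) = 2.539502
  k2 = f(-0.520000, 2.794841) = 2.793003
  w ← 2.439311 + (0.14/2)·(2.539502 + 2.793003) = 2.812586
w(-0.52) ≈ 2.8126

2.8126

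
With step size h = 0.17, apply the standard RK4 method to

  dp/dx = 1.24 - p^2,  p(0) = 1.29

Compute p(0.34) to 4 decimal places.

1.1930

RK4: k1 = f(x_n, p_n); k2 = f(x_n + h/2, p_n + (h/2)·k1); k3 = f(x_n + h/2, p_n + (h/2)·k2); k4 = f(x_n + h, p_n + h·k3); p_{n+1} = p_n + (h/6)·(k1 + 2k2 + 2k3 + k4).
x=0.000000, p=1.290000:
  k1 = f(0.000000, 1.290000) = -0.424100
  k2 = f(0.085000, 1.253952) = -0.332394
  k3 = f(0.085000, 1.261746) = -0.352004
  k4 = f(0.170000, 1.230159) = -0.273292
  p ← 1.290000 + (0.17/6)·(k1 + 2k2 + 2k3 + k4) = 1.231458
x=0.170000, p=1.231458:
  k1 = f(0.170000, 1.231458) = -0.276489
  k2 = f(0.255000, 1.207956) = -0.219159
  k3 = f(0.255000, 1.212829) = -0.230955
  k4 = f(0.340000, 1.192196) = -0.181330
  p ← 1.231458 + (0.17/6)·(k1 + 2k2 + 2k3 + k4) = 1.192980
p(0.34) ≈ 1.1930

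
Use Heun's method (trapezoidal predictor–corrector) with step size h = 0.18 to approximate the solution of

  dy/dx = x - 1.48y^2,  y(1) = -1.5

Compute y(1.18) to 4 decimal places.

-2.0942

Heun: k1 = f(x_n, y_n); k2 = f(x_n + h, y_n + h·k1); y_{n+1} = y_n + (h/2)·(k1 + k2).
x=1.000000, y=-1.500000:
  k1 = f(1.000000, -1.500000) = -2.330000
  k2 = f(1.180000, -1.919400) = -4.272463
  y ← -1.500000 + (0.18/2)·(-2.330000 + (-4.272463)) = -2.094222
y(1.18) ≈ -2.0942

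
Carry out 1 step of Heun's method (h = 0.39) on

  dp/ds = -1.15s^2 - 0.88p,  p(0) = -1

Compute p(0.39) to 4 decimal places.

Heun: k1 = f(s_n, p_n); k2 = f(s_n + h, p_n + h·k1); p_{n+1} = p_n + (h/2)·(k1 + k2).
s=0.000000, p=-1.000000:
  k1 = f(0.000000, -1.000000) = 0.880000
  k2 = f(0.390000, -0.656800) = 0.403069
  p ← -1.000000 + (0.39/2)·(0.880000 + 0.403069) = -0.749802
p(0.39) ≈ -0.7498

-0.7498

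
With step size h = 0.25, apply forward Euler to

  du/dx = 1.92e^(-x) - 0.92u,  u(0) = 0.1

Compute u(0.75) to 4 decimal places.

Euler: u_{n+1} = u_n + h·f(x_n, u_n).
x=0.000000, u=0.100000: f=1.828000 → u ← 0.100000 + 0.25·1.828000 = 0.557000
x=0.250000, u=0.557000: f=0.982858 → u ← 0.557000 + 0.25·0.982858 = 0.802714
x=0.500000, u=0.802714: f=0.426042 → u ← 0.802714 + 0.25·0.426042 = 0.909225
u(0.75) ≈ 0.9092

0.9092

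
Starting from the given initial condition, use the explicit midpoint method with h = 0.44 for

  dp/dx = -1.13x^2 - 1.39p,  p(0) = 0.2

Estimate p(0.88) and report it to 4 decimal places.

-0.1348

Midpoint: k1 = f(x_n, p_n); k2 = f(x_n + h/2, p_n + (h/2)·k1); p_{n+1} = p_n + h·k2.
x=0.000000, p=0.200000:
  k1 = f(0.000000, 0.200000) = -0.278000
  k2 = f(0.220000, 0.138840) = -0.247680
  p ← 0.200000 + 0.44·(-0.247680) = 0.091021
x=0.440000, p=0.091021:
  k1 = f(0.440000, 0.091021) = -0.345287
  k2 = f(0.660000, 0.015058) = -0.513158
  p ← 0.091021 + 0.44·(-0.513158) = -0.134769
p(0.88) ≈ -0.1348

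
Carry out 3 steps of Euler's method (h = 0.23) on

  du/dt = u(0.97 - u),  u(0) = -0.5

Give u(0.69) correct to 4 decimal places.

Euler: u_{n+1} = u_n + h·f(t_n, u_n).
t=0.000000, u=-0.500000: f=-0.735000 → u ← -0.500000 + 0.23·(-0.735000) = -0.669050
t=0.230000, u=-0.669050: f=-1.096606 → u ← -0.669050 + 0.23·(-1.096606) = -0.921269
t=0.460000, u=-0.921269: f=-1.742369 → u ← -0.921269 + 0.23·(-1.742369) = -1.322014
u(0.69) ≈ -1.3220

-1.3220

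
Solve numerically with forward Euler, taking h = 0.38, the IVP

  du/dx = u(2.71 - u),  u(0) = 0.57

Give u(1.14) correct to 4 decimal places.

Euler: u_{n+1} = u_n + h·f(x_n, u_n).
x=0.000000, u=0.570000: f=1.219800 → u ← 0.570000 + 0.38·1.219800 = 1.033524
x=0.380000, u=1.033524: f=1.732678 → u ← 1.033524 + 0.38·1.732678 = 1.691942
x=0.760000, u=1.691942: f=1.722495 → u ← 1.691942 + 0.38·1.722495 = 2.346490
u(1.14) ≈ 2.3465

2.3465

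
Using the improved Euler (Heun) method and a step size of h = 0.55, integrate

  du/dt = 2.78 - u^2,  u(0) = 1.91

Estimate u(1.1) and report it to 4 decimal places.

Heun: k1 = f(t_n, u_n); k2 = f(t_n + h, u_n + h·k1); u_{n+1} = u_n + (h/2)·(k1 + k2).
t=0.000000, u=1.910000:
  k1 = f(0.000000, 1.910000) = -0.868100
  k2 = f(0.550000, 1.432545) = 0.727815
  u ← 1.910000 + (0.55/2)·(-0.868100 + 0.727815) = 1.871422
t=0.550000, u=1.871422:
  k1 = f(0.550000, 1.871422) = -0.722219
  k2 = f(1.100000, 1.474201) = 0.606731
  u ← 1.871422 + (0.55/2)·(-0.722219 + 0.606731) = 1.839662
u(1.1) ≈ 1.8397

1.8397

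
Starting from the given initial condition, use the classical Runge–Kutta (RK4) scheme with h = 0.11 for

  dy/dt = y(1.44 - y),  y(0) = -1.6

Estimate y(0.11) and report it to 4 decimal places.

-2.3161

RK4: k1 = f(t_n, y_n); k2 = f(t_n + h/2, y_n + (h/2)·k1); k3 = f(t_n + h/2, y_n + (h/2)·k2); k4 = f(t_n + h, y_n + h·k3); y_{n+1} = y_n + (h/6)·(k1 + 2k2 + 2k3 + k4).
t=0.000000, y=-1.600000:
  k1 = f(0.000000, -1.600000) = -4.864000
  k2 = f(0.055000, -1.867520) = -6.176860
  k3 = f(0.055000, -1.939727) = -6.555749
  k4 = f(0.110000, -2.321132) = -8.730086
  y ← -1.600000 + (0.11/6)·(k1 + 2k2 + 2k3 + k4) = -2.316087
y(0.11) ≈ -2.3161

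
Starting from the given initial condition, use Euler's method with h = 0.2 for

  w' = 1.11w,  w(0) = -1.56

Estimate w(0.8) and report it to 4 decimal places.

-3.4786

Euler: w_{n+1} = w_n + h·f(t_n, w_n).
t=0.000000, w=-1.560000: f=-1.731600 → w ← -1.560000 + 0.2·(-1.731600) = -1.906320
t=0.200000, w=-1.906320: f=-2.116015 → w ← -1.906320 + 0.2·(-2.116015) = -2.329523
t=0.400000, w=-2.329523: f=-2.585771 → w ← -2.329523 + 0.2·(-2.585771) = -2.846677
t=0.600000, w=-2.846677: f=-3.159812 → w ← -2.846677 + 0.2·(-3.159812) = -3.478639
w(0.8) ≈ -3.4786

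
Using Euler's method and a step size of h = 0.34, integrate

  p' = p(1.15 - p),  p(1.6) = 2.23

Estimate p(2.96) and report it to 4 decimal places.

Euler: p_{n+1} = p_n + h·f(x_n, p_n).
x=1.600000, p=2.230000: f=-2.408400 → p ← 2.230000 + 0.34·(-2.408400) = 1.411144
x=1.940000, p=1.411144: f=-0.368512 → p ← 1.411144 + 0.34·(-0.368512) = 1.285850
x=2.280000, p=1.285850: f=-0.174683 → p ← 1.285850 + 0.34·(-0.174683) = 1.226458
x=2.620000, p=1.226458: f=-0.093772 → p ← 1.226458 + 0.34·(-0.093772) = 1.194575
p(2.96) ≈ 1.1946

1.1946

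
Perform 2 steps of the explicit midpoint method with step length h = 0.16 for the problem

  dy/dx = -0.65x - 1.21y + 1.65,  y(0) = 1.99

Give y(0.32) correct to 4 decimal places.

Midpoint: k1 = f(x_n, y_n); k2 = f(x_n + h/2, y_n + (h/2)·k1); y_{n+1} = y_n + h·k2.
x=0.000000, y=1.990000:
  k1 = f(0.000000, 1.990000) = -0.757900
  k2 = f(0.080000, 1.929368) = -0.736535
  y ← 1.990000 + 0.16·(-0.736535) = 1.872154
x=0.160000, y=1.872154:
  k1 = f(0.160000, 1.872154) = -0.719307
  k2 = f(0.240000, 1.814610) = -0.701678
  y ← 1.872154 + 0.16·(-0.701678) = 1.759886
y(0.32) ≈ 1.7599

1.7599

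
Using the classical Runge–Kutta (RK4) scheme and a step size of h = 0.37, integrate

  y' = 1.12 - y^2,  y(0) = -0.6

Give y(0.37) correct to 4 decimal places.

RK4: k1 = f(t_n, y_n); k2 = f(t_n + h/2, y_n + (h/2)·k1); k3 = f(t_n + h/2, y_n + (h/2)·k2); k4 = f(t_n + h, y_n + h·k3); y_{n+1} = y_n + (h/6)·(k1 + 2k2 + 2k3 + k4).
t=0.000000, y=-0.600000:
  k1 = f(0.000000, -0.600000) = 0.760000
  k2 = f(0.185000, -0.459400) = 0.908952
  k3 = f(0.185000, -0.431844) = 0.933511
  k4 = f(0.370000, -0.254601) = 1.055178
  y ← -0.600000 + (0.37/6)·(k1 + 2k2 + 2k3 + k4) = -0.260827
y(0.37) ≈ -0.2608

-0.2608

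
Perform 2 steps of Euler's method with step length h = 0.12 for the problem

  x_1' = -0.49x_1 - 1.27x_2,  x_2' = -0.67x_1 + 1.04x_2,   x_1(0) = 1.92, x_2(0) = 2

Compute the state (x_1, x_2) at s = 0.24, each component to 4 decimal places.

1.0947, 2.2359

Euler on (x_1,x_2): x_1_{n+1} = x_1_n + h·x_1', x_2_{n+1} = x_2_n + h·x_2'.
0.000000: (1.920000, 2.000000); f=(-3.480800, 0.793600) → (1.502304, 2.095232)
0.120000: (1.502304, 2.095232); f=(-3.397074, 1.172498) → (1.094655, 2.235932)
(x_1(0.24), x_2(0.24)) ≈ (1.0947, 2.2359)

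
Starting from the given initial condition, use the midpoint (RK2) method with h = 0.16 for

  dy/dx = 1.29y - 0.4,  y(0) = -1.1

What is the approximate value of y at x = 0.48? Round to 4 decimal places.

Midpoint: k1 = f(x_n, y_n); k2 = f(x_n + h/2, y_n + (h/2)·k1); y_{n+1} = y_n + h·k2.
x=0.000000, y=-1.100000:
  k1 = f(0.000000, -1.100000) = -1.819000
  k2 = f(0.080000, -1.245520) = -2.006721
  y ← -1.100000 + 0.16·(-2.006721) = -1.421075
x=0.160000, y=-1.421075:
  k1 = f(0.160000, -1.421075) = -2.233187
  k2 = f(0.240000, -1.599730) = -2.463652
  y ← -1.421075 + 0.16·(-2.463652) = -1.815260
x=0.320000, y=-1.815260:
  k1 = f(0.320000, -1.815260) = -2.741685
  k2 = f(0.400000, -2.034594) = -3.024627
  y ← -1.815260 + 0.16·(-3.024627) = -2.299200
y(0.48) ≈ -2.2992

-2.2992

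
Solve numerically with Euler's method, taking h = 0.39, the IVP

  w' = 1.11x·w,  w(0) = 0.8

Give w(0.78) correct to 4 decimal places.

0.9351

Euler: w_{n+1} = w_n + h·f(x_n, w_n).
x=0.000000, w=0.800000: f=0.000000 → w ← 0.800000 + 0.39·0.000000 = 0.800000
x=0.390000, w=0.800000: f=0.346320 → w ← 0.800000 + 0.39·0.346320 = 0.935065
w(0.78) ≈ 0.9351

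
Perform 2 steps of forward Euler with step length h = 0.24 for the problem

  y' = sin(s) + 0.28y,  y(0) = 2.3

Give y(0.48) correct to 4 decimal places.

Euler: y_{n+1} = y_n + h·f(s_n, y_n).
s=0.000000, y=2.300000: f=0.644000 → y ← 2.300000 + 0.24·0.644000 = 2.454560
s=0.240000, y=2.454560: f=0.924979 → y ← 2.454560 + 0.24·0.924979 = 2.676555
y(0.48) ≈ 2.6766

2.6766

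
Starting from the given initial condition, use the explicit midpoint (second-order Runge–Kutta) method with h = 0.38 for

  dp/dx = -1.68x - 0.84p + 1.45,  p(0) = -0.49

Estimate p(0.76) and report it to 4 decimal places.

0.1256

Midpoint: k1 = f(x_n, p_n); k2 = f(x_n + h/2, p_n + (h/2)·k1); p_{n+1} = p_n + h·k2.
x=0.000000, p=-0.490000:
  k1 = f(0.000000, -0.490000) = 1.861600
  k2 = f(0.190000, -0.136296) = 1.245289
  p ← -0.490000 + 0.38·1.245289 = -0.016790
x=0.380000, p=-0.016790:
  k1 = f(0.380000, -0.016790) = 0.825704
  k2 = f(0.570000, 0.140093) = 0.374722
  p ← -0.016790 + 0.38·0.374722 = 0.125604
p(0.76) ≈ 0.1256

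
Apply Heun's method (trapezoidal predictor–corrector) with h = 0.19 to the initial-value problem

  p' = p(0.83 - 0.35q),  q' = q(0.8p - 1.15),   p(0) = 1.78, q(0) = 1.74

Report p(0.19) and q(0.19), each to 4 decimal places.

1.8507, 1.8433

Heun on (p,q): k1 = f(t_n, state_n); k2 = f(t_n + h, state_n + h·k1); state_{n+1} = state_n + (h/2)·(k1 + k2).
0.000000: (1.780000, 1.740000)
  k1 = (0.393380, 0.476760)
  predictor → (1.854742, 1.830584)
  k2 = (0.351094, 0.611038)
  → (1.850725, 1.843341)
(p(0.19), q(0.19)) ≈ (1.8507, 1.8433)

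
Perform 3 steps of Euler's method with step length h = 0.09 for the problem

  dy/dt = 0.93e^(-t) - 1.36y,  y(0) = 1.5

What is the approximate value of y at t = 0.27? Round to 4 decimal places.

Euler: y_{n+1} = y_n + h·f(t_n, y_n).
t=0.000000, y=1.500000: f=-1.110000 → y ← 1.500000 + 0.09·(-1.110000) = 1.400100
t=0.090000, y=1.400100: f=-1.054180 → y ← 1.400100 + 0.09·(-1.054180) = 1.305224
t=0.180000, y=1.305224: f=-0.998303 → y ← 1.305224 + 0.09·(-0.998303) = 1.215377
y(0.27) ≈ 1.2154

1.2154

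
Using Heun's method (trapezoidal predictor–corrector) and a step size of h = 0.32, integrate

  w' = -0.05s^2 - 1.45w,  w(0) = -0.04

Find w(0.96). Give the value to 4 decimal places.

Heun: k1 = f(s_n, w_n); k2 = f(s_n + h, w_n + h·k1); w_{n+1} = w_n + (h/2)·(k1 + k2).
s=0.000000, w=-0.040000:
  k1 = f(0.000000, -0.040000) = 0.058000
  k2 = f(0.320000, -0.021440) = 0.025968
  w ← -0.040000 + (0.32/2)·(0.058000 + 0.025968) = -0.026565
s=0.320000, w=-0.026565:
  k1 = f(0.320000, -0.026565) = 0.033399
  k2 = f(0.640000, -0.015877) = 0.002542
  w ← -0.026565 + (0.32/2)·(0.033399 + 0.002542) = -0.020814
s=0.640000, w=-0.020814:
  k1 = f(0.640000, -0.020814) = 0.009701
  k2 = f(0.960000, -0.017710) = -0.020400
  w ← -0.020814 + (0.32/2)·(0.009701 + (-0.020400)) = -0.022526
w(0.96) ≈ -0.0225

-0.0225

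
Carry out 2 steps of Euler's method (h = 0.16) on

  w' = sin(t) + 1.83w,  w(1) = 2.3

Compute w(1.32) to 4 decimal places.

4.1648

Euler: w_{n+1} = w_n + h·f(t_n, w_n).
t=1.000000, w=2.300000: f=5.050471 → w ← 2.300000 + 0.16·5.050471 = 3.108075
t=1.160000, w=3.108075: f=6.604581 → w ← 3.108075 + 0.16·6.604581 = 4.164808
w(1.32) ≈ 4.1648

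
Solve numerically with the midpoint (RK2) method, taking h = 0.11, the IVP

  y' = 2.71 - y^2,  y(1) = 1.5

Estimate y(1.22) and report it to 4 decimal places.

1.5724

Midpoint: k1 = f(t_n, y_n); k2 = f(t_n + h/2, y_n + (h/2)·k1); y_{n+1} = y_n + h·k2.
t=1.000000, y=1.500000:
  k1 = f(1.000000, 1.500000) = 0.460000
  k2 = f(1.055000, 1.525300) = 0.383460
  y ← 1.500000 + 0.11·0.383460 = 1.542181
t=1.110000, y=1.542181:
  k1 = f(1.110000, 1.542181) = 0.331679
  k2 = f(1.165000, 1.560423) = 0.275080
  y ← 1.542181 + 0.11·0.275080 = 1.572439
y(1.22) ≈ 1.5724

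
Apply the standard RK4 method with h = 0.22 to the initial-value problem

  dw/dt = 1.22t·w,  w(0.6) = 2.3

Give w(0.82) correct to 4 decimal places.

RK4: k1 = f(t_n, w_n); k2 = f(t_n + h/2, w_n + (h/2)·k1); k3 = f(t_n + h/2, w_n + (h/2)·k2); k4 = f(t_n + h, w_n + h·k3); w_{n+1} = w_n + (h/6)·(k1 + 2k2 + 2k3 + k4).
t=0.600000, w=2.300000:
  k1 = f(0.600000, 2.300000) = 1.683600
  k2 = f(0.710000, 2.485196) = 2.152677
  k3 = f(0.710000, 2.536794) = 2.197371
  k4 = f(0.820000, 2.783422) = 2.784535
  w ← 2.300000 + (0.22/6)·(k1 + 2k2 + 2k3 + k4) = 2.782835
w(0.82) ≈ 2.7828

2.7828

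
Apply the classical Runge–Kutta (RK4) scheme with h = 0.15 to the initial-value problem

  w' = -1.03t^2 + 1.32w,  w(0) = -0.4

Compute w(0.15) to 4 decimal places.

-0.4888

RK4: k1 = f(t_n, w_n); k2 = f(t_n + h/2, w_n + (h/2)·k1); k3 = f(t_n + h/2, w_n + (h/2)·k2); k4 = f(t_n + h, w_n + h·k3); w_{n+1} = w_n + (h/6)·(k1 + 2k2 + 2k3 + k4).
t=0.000000, w=-0.400000:
  k1 = f(0.000000, -0.400000) = -0.528000
  k2 = f(0.075000, -0.439600) = -0.586066
  k3 = f(0.075000, -0.443955) = -0.591814
  k4 = f(0.150000, -0.488772) = -0.668354
  w ← -0.400000 + (0.15/6)·(k1 + 2k2 + 2k3 + k4) = -0.488803
w(0.15) ≈ -0.4888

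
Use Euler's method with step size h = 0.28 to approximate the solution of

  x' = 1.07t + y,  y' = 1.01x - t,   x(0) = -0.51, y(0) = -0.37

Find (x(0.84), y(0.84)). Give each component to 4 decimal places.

-0.7204, -1.1135

Euler on (x,y): x_{n+1} = x_n + h·x', y_{n+1} = y_n + h·y'.
0.000000: (-0.510000, -0.370000); f=(-0.370000, -0.515100) → (-0.613600, -0.514228)
0.280000: (-0.613600, -0.514228); f=(-0.214628, -0.899736) → (-0.673696, -0.766154)
0.560000: (-0.673696, -0.766154); f=(-0.166954, -1.240433) → (-0.720443, -1.113475)
(x(0.84), y(0.84)) ≈ (-0.7204, -1.1135)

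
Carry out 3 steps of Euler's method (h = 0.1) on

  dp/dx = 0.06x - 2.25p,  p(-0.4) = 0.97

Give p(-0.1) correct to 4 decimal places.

Euler: p_{n+1} = p_n + h·f(x_n, p_n).
x=-0.400000, p=0.970000: f=-2.206500 → p ← 0.970000 + 0.1·(-2.206500) = 0.749350
x=-0.300000, p=0.749350: f=-1.704037 → p ← 0.749350 + 0.1·(-1.704037) = 0.578946
x=-0.200000, p=0.578946: f=-1.314629 → p ← 0.578946 + 0.1·(-1.314629) = 0.447483
p(-0.1) ≈ 0.4475

0.4475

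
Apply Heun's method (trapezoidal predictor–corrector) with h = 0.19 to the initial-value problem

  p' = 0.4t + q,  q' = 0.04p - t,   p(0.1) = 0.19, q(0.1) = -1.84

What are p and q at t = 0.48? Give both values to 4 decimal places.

-0.4791, -1.9524

Heun on (p,q): k1 = f(t_n, state_n); k2 = f(t_n + h, state_n + h·k1); state_{n+1} = state_n + (h/2)·(k1 + k2).
0.100000: (0.190000, -1.840000)
  k1 = (-1.800000, -0.092400)
  predictor → (-0.152000, -1.857556)
  k2 = (-1.741556, -0.296080)
  → (-0.146448, -1.876906)
0.290000: (-0.146448, -1.876906)
  k1 = (-1.760906, -0.295858)
  predictor → (-0.481020, -1.933119)
  k2 = (-1.741119, -0.499241)
  → (-0.479140, -1.952440)
(p(0.48), q(0.48)) ≈ (-0.4791, -1.9524)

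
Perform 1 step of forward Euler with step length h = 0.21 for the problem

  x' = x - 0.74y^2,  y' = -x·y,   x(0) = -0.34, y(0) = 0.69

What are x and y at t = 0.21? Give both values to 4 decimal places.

Euler on (x,y): x_{n+1} = x_n + h·x', y_{n+1} = y_n + h·y'.
0.000000: (-0.340000, 0.690000); f=(-0.692314, 0.234600) → (-0.485386, 0.739266)
(x(0.21), y(0.21)) ≈ (-0.4854, 0.7393)

-0.4854, 0.7393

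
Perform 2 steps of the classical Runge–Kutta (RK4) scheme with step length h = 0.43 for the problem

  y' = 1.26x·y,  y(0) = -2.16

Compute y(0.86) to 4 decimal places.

-3.4417

RK4: k1 = f(x_n, y_n); k2 = f(x_n + h/2, y_n + (h/2)·k1); k3 = f(x_n + h/2, y_n + (h/2)·k2); k4 = f(x_n + h, y_n + h·k3); y_{n+1} = y_n + (h/6)·(k1 + 2k2 + 2k3 + k4).
x=0.000000, y=-2.160000:
  k1 = f(0.000000, -2.160000) = 0.000000
  k2 = f(0.215000, -2.160000) = -0.585144
  k3 = f(0.215000, -2.285806) = -0.619225
  k4 = f(0.430000, -2.426267) = -1.314551
  y ← -2.160000 + (0.43/6)·(k1 + 2k2 + 2k3 + k4) = -2.426836
x=0.430000, y=-2.426836:
  k1 = f(0.430000, -2.426836) = -1.314860
  k2 = f(0.645000, -2.709531) = -2.202035
  k3 = f(0.645000, -2.900273) = -2.357052
  k4 = f(0.860000, -3.440368) = -3.727983
  y ← -2.426836 + (0.43/6)·(k1 + 2k2 + 2k3 + k4) = -3.441709
y(0.86) ≈ -3.4417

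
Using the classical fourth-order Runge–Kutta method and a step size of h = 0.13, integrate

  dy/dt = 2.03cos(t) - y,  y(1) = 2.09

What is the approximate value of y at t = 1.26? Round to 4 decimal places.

1.8069

RK4: k1 = f(t_n, y_n); k2 = f(t_n + h/2, y_n + (h/2)·k1); k3 = f(t_n + h/2, y_n + (h/2)·k2); k4 = f(t_n + h, y_n + h·k3); y_{n+1} = y_n + (h/6)·(k1 + 2k2 + 2k3 + k4).
t=1.000000, y=2.090000:
  k1 = f(1.000000, 2.090000) = -0.993186
  k2 = f(1.065000, 2.025443) = -1.041899
  k3 = f(1.065000, 2.022277) = -1.038733
  k4 = f(1.130000, 1.954965) = -1.088845
  y ← 2.090000 + (0.13/6)·(k1 + 2k2 + 2k3 + k4) = 1.954729
t=1.130000, y=1.954729:
  k1 = f(1.130000, 1.954729) = -1.088609
  k2 = f(1.195000, 1.883969) = -1.138932
  k3 = f(1.195000, 1.880698) = -1.135661
  k4 = f(1.260000, 1.807093) = -1.186284
  y ← 1.954729 + (0.13/6)·(k1 + 2k2 + 2k3 + k4) = 1.806874
y(1.26) ≈ 1.8069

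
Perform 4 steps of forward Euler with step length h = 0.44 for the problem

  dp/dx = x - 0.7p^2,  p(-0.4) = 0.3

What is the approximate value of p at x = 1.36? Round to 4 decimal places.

0.6920

Euler: p_{n+1} = p_n + h·f(x_n, p_n).
x=-0.400000, p=0.300000: f=-0.463000 → p ← 0.300000 + 0.44·(-0.463000) = 0.096280
x=0.040000, p=0.096280: f=0.033511 → p ← 0.096280 + 0.44·0.033511 = 0.111025
x=0.480000, p=0.111025: f=0.471371 → p ← 0.111025 + 0.44·0.471371 = 0.318428
x=0.920000, p=0.318428: f=0.849022 → p ← 0.318428 + 0.44·0.849022 = 0.691998
p(1.36) ≈ 0.6920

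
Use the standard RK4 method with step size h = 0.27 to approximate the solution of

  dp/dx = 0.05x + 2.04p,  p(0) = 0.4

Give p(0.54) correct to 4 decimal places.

1.2138

RK4: k1 = f(x_n, p_n); k2 = f(x_n + h/2, p_n + (h/2)·k1); k3 = f(x_n + h/2, p_n + (h/2)·k2); k4 = f(x_n + h, p_n + h·k3); p_{n+1} = p_n + (h/6)·(k1 + 2k2 + 2k3 + k4).
x=0.000000, p=0.400000:
  k1 = f(0.000000, 0.400000) = 0.816000
  k2 = f(0.135000, 0.510160) = 1.047476
  k3 = f(0.135000, 0.541409) = 1.111225
  k4 = f(0.270000, 0.700031) = 1.441563
  p ← 0.400000 + (0.27/6)·(k1 + 2k2 + 2k3 + k4) = 0.695873
x=0.270000, p=0.695873:
  k1 = f(0.270000, 0.695873) = 1.433082
  k2 = f(0.405000, 0.889339) = 1.834503
  k3 = f(0.405000, 0.943531) = 1.945054
  k4 = f(0.540000, 1.221038) = 2.517917
  p ← 0.695873 + (0.27/6)·(k1 + 2k2 + 2k3 + k4) = 1.213828
p(0.54) ≈ 1.2138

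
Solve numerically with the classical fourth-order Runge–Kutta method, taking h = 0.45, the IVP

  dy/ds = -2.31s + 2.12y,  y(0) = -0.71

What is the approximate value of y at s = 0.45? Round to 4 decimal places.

-2.1637

RK4: k1 = f(s_n, y_n); k2 = f(s_n + h/2, y_n + (h/2)·k1); k3 = f(s_n + h/2, y_n + (h/2)·k2); k4 = f(s_n + h, y_n + h·k3); y_{n+1} = y_n + (h/6)·(k1 + 2k2 + 2k3 + k4).
s=0.000000, y=-0.710000:
  k1 = f(0.000000, -0.710000) = -1.505200
  k2 = f(0.225000, -1.048670) = -2.742930
  k3 = f(0.225000, -1.327159) = -3.333328
  k4 = f(0.450000, -2.209998) = -5.724695
  y ← -0.710000 + (0.45/6)·(k1 + 2k2 + 2k3 + k4) = -2.163681
y(0.45) ≈ -2.1637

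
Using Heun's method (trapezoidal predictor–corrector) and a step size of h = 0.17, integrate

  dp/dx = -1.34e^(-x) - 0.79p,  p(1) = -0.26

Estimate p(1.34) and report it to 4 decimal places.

-0.3220

Heun: k1 = f(x_n, p_n); k2 = f(x_n + h, p_n + h·k1); p_{n+1} = p_n + (h/2)·(k1 + k2).
x=1.000000, p=-0.260000:
  k1 = f(1.000000, -0.260000) = -0.287558
  k2 = f(1.170000, -0.308885) = -0.171873
  p ← -0.260000 + (0.17/2)·(-0.287558 + (-0.171873)) = -0.299052
x=1.170000, p=-0.299052:
  k1 = f(1.170000, -0.299052) = -0.179641
  k2 = f(1.340000, -0.329591) = -0.090497
  p ← -0.299052 + (0.17/2)·(-0.179641 + (-0.090497)) = -0.322013
p(1.34) ≈ -0.3220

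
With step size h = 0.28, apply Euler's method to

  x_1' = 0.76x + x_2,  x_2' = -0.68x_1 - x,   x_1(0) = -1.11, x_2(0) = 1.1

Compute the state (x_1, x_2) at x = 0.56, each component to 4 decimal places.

Euler on (x_1,x_2): x_1_{n+1} = x_1_n + h·x_1', x_2_{n+1} = x_2_n + h·x_2'.
0.000000: (-1.110000, 1.100000); f=(1.100000, 0.754800) → (-0.802000, 1.311344)
0.280000: (-0.802000, 1.311344); f=(1.524144, 0.265360) → (-0.375240, 1.385645)
(x_1(0.56), x_2(0.56)) ≈ (-0.3752, 1.3856)

-0.3752, 1.3856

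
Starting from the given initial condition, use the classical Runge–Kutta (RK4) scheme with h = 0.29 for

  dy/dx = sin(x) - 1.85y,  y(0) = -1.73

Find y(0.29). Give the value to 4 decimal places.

-0.9770

RK4: k1 = f(x_n, y_n); k2 = f(x_n + h/2, y_n + (h/2)·k1); k3 = f(x_n + h/2, y_n + (h/2)·k2); k4 = f(x_n + h, y_n + h·k3); y_{n+1} = y_n + (h/6)·(k1 + 2k2 + 2k3 + k4).
x=0.000000, y=-1.730000:
  k1 = f(0.000000, -1.730000) = 3.200500
  k2 = f(0.145000, -1.265928) = 2.486458
  k3 = f(0.145000, -1.369464) = 2.678000
  k4 = f(0.290000, -0.953380) = 2.049705
  y ← -1.730000 + (0.29/6)·(k1 + 2k2 + 2k3 + k4) = -0.977009
y(0.29) ≈ -0.9770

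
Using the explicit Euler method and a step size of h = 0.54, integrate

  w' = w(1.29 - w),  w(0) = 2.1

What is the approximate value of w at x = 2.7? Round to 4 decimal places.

1.2888

Euler: w_{n+1} = w_n + h·f(x_n, w_n).
x=0.000000, w=2.100000: f=-1.701000 → w ← 2.100000 + 0.54·(-1.701000) = 1.181460
x=0.540000, w=1.181460: f=0.128236 → w ← 1.181460 + 0.54·0.128236 = 1.250707
x=1.080000, w=1.250707: f=0.049144 → w ← 1.250707 + 0.54·0.049144 = 1.277245
x=1.620000, w=1.277245: f=0.016291 → w ← 1.277245 + 0.54·0.016291 = 1.286042
x=2.160000, w=1.286042: f=0.005090 → w ← 1.286042 + 0.54·0.005090 = 1.288791
w(2.7) ≈ 1.2888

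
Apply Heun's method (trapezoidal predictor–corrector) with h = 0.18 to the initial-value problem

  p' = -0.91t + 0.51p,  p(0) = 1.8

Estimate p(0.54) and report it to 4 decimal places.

2.2258

Heun: k1 = f(t_n, p_n); k2 = f(t_n + h, p_n + h·k1); p_{n+1} = p_n + (h/2)·(k1 + k2).
t=0.000000, p=1.800000:
  k1 = f(0.000000, 1.800000) = 0.918000
  k2 = f(0.180000, 1.965240) = 0.838472
  p ← 1.800000 + (0.18/2)·(0.918000 + 0.838472) = 1.958083
t=0.180000, p=1.958083:
  k1 = f(0.180000, 1.958083) = 0.834822
  k2 = f(0.360000, 2.108350) = 0.747659
  p ← 1.958083 + (0.18/2)·(0.834822 + 0.747659) = 2.100506
t=0.360000, p=2.100506:
  k1 = f(0.360000, 2.100506) = 0.743658
  k2 = f(0.540000, 2.234364) = 0.648126
  p ← 2.100506 + (0.18/2)·(0.743658 + 0.648126) = 2.225766
p(0.54) ≈ 2.2258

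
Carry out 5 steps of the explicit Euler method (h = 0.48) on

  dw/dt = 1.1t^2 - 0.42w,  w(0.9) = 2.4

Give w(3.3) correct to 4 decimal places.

9.1357

Euler: w_{n+1} = w_n + h·f(t_n, w_n).
t=0.900000, w=2.400000: f=-0.117000 → w ← 2.400000 + 0.48·(-0.117000) = 2.343840
t=1.380000, w=2.343840: f=1.110427 → w ← 2.343840 + 0.48·1.110427 = 2.876845
t=1.860000, w=2.876845: f=2.597285 → w ← 2.876845 + 0.48·2.597285 = 4.123542
t=2.340000, w=4.123542: f=4.291272 → w ← 4.123542 + 0.48·4.291272 = 6.183353
t=2.820000, w=6.183353: f=6.150632 → w ← 6.183353 + 0.48·6.150632 = 9.135656
w(3.3) ≈ 9.1357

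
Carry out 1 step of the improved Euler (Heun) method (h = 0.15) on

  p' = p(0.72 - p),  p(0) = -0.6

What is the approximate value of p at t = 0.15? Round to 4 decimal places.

-0.7370

Heun: k1 = f(t_n, p_n); k2 = f(t_n + h, p_n + h·k1); p_{n+1} = p_n + (h/2)·(k1 + k2).
t=0.000000, p=-0.600000:
  k1 = f(0.000000, -0.600000) = -0.792000
  k2 = f(0.150000, -0.718800) = -1.034209
  p ← -0.600000 + (0.15/2)·(-0.792000 + (-1.034209)) = -0.736966
p(0.15) ≈ -0.7370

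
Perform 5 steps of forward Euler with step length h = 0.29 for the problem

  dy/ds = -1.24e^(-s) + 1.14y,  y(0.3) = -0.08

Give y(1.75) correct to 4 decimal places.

Euler: y_{n+1} = y_n + h·f(s_n, y_n).
s=0.300000, y=-0.080000: f=-1.009815 → y ← -0.080000 + 0.29·(-1.009815) = -0.372846
s=0.590000, y=-0.372846: f=-1.112411 → y ← -0.372846 + 0.29·(-1.112411) = -0.695445
s=0.880000, y=-0.695445: f=-1.307138 → y ← -0.695445 + 0.29·(-1.307138) = -1.074515
s=1.170000, y=-1.074515: f=-1.609803 → y ← -1.074515 + 0.29·(-1.609803) = -1.541358
s=1.460000, y=-1.541358: f=-2.045121 → y ← -1.541358 + 0.29·(-2.045121) = -2.134443
y(1.75) ≈ -2.1344

-2.1344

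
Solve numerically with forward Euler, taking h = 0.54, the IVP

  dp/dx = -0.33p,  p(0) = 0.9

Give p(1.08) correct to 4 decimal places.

Euler: p_{n+1} = p_n + h·f(x_n, p_n).
x=0.000000, p=0.900000: f=-0.297000 → p ← 0.900000 + 0.54·(-0.297000) = 0.739620
x=0.540000, p=0.739620: f=-0.244075 → p ← 0.739620 + 0.54·(-0.244075) = 0.607820
p(1.08) ≈ 0.6078

0.6078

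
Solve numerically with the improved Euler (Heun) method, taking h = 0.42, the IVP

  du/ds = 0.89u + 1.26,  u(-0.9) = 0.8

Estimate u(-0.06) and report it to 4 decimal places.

3.2022

Heun: k1 = f(s_n, u_n); k2 = f(s_n + h, u_n + h·k1); u_{n+1} = u_n + (h/2)·(k1 + k2).
s=-0.900000, u=0.800000:
  k1 = f(-0.900000, 0.800000) = 1.972000
  k2 = f(-0.480000, 1.628240) = 2.709134
  u ← 0.800000 + (0.42/2)·(1.972000 + 2.709134) = 1.783038
s=-0.480000, u=1.783038:
  k1 = f(-0.480000, 1.783038) = 2.846904
  k2 = f(-0.060000, 2.978738) = 3.911077
  u ← 1.783038 + (0.42/2)·(2.846904 + 3.911077) = 3.202214
u(-0.06) ≈ 3.2022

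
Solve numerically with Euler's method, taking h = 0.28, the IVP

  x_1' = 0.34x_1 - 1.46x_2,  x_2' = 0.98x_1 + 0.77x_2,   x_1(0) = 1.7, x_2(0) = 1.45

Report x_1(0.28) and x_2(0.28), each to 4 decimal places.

1.2691, 2.2291

Euler on (x_1,x_2): x_1_{n+1} = x_1_n + h·x_1', x_2_{n+1} = x_2_n + h·x_2'.
0.000000: (1.700000, 1.450000); f=(-1.539000, 2.782500) → (1.269080, 2.229100)
(x_1(0.28), x_2(0.28)) ≈ (1.2691, 2.2291)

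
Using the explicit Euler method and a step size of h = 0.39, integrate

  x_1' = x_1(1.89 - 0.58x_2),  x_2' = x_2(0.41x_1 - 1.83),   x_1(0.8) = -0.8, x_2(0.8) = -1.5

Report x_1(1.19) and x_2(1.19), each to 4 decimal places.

Euler on (x_1,x_2): x_1_{n+1} = x_1_n + h·x_1', x_2_{n+1} = x_2_n + h·x_2'.
0.800000: (-0.800000, -1.500000); f=(-2.208000, 3.237000) → (-1.661120, -0.237570)
(x_1(1.19), x_2(1.19)) ≈ (-1.6611, -0.2376)

-1.6611, -0.2376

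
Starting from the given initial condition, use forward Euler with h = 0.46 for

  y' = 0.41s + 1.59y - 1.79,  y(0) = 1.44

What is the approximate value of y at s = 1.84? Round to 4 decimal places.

4.7702

Euler: y_{n+1} = y_n + h·f(s_n, y_n).
s=0.000000, y=1.440000: f=0.499600 → y ← 1.440000 + 0.46·0.499600 = 1.669816
s=0.460000, y=1.669816: f=1.053607 → y ← 1.669816 + 0.46·1.053607 = 2.154475
s=0.920000, y=2.154475: f=2.012816 → y ← 2.154475 + 0.46·2.012816 = 3.080371
s=1.380000, y=3.080371: f=3.673589 → y ← 3.080371 + 0.46·3.673589 = 4.770222
y(1.84) ≈ 4.7702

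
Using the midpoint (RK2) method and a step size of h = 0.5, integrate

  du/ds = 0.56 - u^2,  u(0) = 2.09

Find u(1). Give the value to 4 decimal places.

1.3745

Midpoint: k1 = f(s_n, u_n); k2 = f(s_n + h/2, u_n + (h/2)·k1); u_{n+1} = u_n + h·k2.
s=0.000000, u=2.090000:
  k1 = f(0.000000, 2.090000) = -3.808100
  k2 = f(0.250000, 1.137975) = -0.734987
  u ← 2.090000 + 0.5·(-0.734987) = 1.722506
s=0.500000, u=1.722506:
  k1 = f(0.500000, 1.722506) = -2.407028
  k2 = f(0.750000, 1.120749) = -0.696079
  u ← 1.722506 + 0.5·(-0.696079) = 1.374467
u(1) ≈ 1.3745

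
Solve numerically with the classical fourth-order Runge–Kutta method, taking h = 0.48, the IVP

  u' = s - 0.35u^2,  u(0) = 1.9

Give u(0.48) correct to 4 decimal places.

RK4: k1 = f(s_n, u_n); k2 = f(s_n + h/2, u_n + (h/2)·k1); k3 = f(s_n + h/2, u_n + (h/2)·k2); k4 = f(s_n + h, u_n + h·k3); u_{n+1} = u_n + (h/6)·(k1 + 2k2 + 2k3 + k4).
s=0.000000, u=1.900000:
  k1 = f(0.000000, 1.900000) = -1.263500
  k2 = f(0.240000, 1.596760) = -0.652375
  k3 = f(0.240000, 1.743430) = -0.823842
  k4 = f(0.480000, 1.504556) = -0.312291
  u ← 1.900000 + (0.48/6)·(k1 + 2k2 + 2k3 + k4) = 1.537742
u(0.48) ≈ 1.5377

1.5377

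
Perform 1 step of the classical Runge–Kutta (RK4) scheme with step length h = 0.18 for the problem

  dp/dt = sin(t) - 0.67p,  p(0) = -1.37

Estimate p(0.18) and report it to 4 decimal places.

RK4: k1 = f(t_n, p_n); k2 = f(t_n + h/2, p_n + (h/2)·k1); k3 = f(t_n + h/2, p_n + (h/2)·k2); k4 = f(t_n + h, p_n + h·k3); p_{n+1} = p_n + (h/6)·(k1 + 2k2 + 2k3 + k4).
t=0.000000, p=-1.370000:
  k1 = f(0.000000, -1.370000) = 0.917900
  k2 = f(0.090000, -1.287389) = 0.952429
  k3 = f(0.090000, -1.284281) = 0.950347
  k4 = f(0.180000, -1.198938) = 0.982318
  p ← -1.370000 + (0.18/6)·(k1 + 2k2 + 2k3 + k4) = -1.198827
p(0.18) ≈ -1.1988

-1.1988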